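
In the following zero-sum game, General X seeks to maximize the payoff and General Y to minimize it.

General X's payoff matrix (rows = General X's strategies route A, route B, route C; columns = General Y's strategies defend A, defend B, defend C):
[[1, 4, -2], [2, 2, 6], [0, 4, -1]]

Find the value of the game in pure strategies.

2

Row minima: -2, 2, -1 → General X's maximin is 2.
Column maxima: 2, 4, 6 → General Y's minimax is 2.
They coincide at (route B, defend A), so the value is 2.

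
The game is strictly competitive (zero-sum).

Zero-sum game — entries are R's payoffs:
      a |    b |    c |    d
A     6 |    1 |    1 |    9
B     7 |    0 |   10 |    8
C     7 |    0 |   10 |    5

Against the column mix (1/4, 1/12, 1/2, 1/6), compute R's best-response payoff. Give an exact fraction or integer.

A: (6)·(1/4) + (1)·(1/12) + (1)·(1/2) + (9)·(1/6) = 43/12.
B: (7)·(1/4) + (0)·(1/12) + (10)·(1/2) + (8)·(1/6) = 97/12.
C: (7)·(1/4) + (0)·(1/12) + (10)·(1/2) + (5)·(1/6) = 91/12.
The best pure response is B with expected payoff 97/12.

97/12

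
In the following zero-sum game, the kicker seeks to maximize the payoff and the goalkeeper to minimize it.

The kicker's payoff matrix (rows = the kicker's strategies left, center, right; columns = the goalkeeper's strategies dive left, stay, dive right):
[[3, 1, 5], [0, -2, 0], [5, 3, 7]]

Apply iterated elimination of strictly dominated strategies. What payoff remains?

Row left is strictly dominated by row right (5>3, 3>1, 7>5); eliminate left.
Column dive left is strictly dominated by stay for the goalkeeper (-2<0, 3<5); eliminate dive left.
Column dive right is strictly dominated by stay for the goalkeeper (-2<0, 3<7); eliminate dive right.
Row center is strictly dominated by row right (3>-2); eliminate center.
Only (right, stay) remains, with payoff 3.

3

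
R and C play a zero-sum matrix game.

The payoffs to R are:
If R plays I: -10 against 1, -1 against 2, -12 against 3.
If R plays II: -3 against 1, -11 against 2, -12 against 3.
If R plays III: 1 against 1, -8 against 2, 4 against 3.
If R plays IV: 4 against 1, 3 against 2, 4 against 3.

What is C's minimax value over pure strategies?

The worst case (largest entry) in each column is 1: 4, 2: 3, 3: 4.
The best (smallest) of these is 3.

3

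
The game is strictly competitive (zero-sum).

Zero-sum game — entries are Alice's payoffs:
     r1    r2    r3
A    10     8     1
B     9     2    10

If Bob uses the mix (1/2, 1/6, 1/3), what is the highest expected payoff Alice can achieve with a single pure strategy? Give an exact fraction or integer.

A: (10)·(1/2) + (8)·(1/6) + (1)·(1/3) = 20/3.
B: (9)·(1/2) + (2)·(1/6) + (10)·(1/3) = 49/6.
The best pure response is B with expected payoff 49/6.

49/6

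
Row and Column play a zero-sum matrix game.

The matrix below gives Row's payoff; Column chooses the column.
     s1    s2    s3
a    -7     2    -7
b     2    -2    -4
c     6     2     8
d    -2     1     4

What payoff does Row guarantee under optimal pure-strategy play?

Row minima: -7, -4, 2, -2 → Row's maximin is 2.
Column maxima: 6, 2, 8 → Column's minimax is 2.
They coincide at (c, s2), so the value is 2.

2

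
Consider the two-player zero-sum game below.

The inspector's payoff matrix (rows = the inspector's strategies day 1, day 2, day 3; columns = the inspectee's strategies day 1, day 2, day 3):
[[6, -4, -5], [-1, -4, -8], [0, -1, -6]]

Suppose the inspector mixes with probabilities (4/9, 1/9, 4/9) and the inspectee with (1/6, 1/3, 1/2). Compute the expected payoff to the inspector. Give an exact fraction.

Against (1/6, 1/3, 1/2), each row's expected payoff is day 1: -17/6; day 2: -11/2; day 3: -10/3.
Taking the (4/9, 1/9, 4/9)-weighted average: (4/9)·(-17/6) + (1/9)·(-11/2) + (4/9)·(-10/3) = -181/54.

-181/54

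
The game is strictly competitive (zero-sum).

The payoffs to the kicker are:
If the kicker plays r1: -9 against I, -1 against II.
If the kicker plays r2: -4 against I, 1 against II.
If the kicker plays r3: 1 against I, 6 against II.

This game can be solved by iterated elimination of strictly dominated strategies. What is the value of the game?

1

Row r1 is strictly dominated by row r2 (-4>-9, 1>-1); eliminate r1.
Column II is strictly dominated by I for the goalkeeper (-4<1, 1<6); eliminate II.
Row r2 is strictly dominated by row r3 (1>-4); eliminate r2.
Only (r3, I) remains, with payoff 1.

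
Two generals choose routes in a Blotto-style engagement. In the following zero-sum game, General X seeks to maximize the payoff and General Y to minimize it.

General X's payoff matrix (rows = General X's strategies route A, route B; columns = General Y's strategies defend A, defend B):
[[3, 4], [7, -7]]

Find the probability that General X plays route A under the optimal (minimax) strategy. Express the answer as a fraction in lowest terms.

14/15

Row minima are 3 and -7, so General X's maximin is 3; column maxima are 7 and 4, so General Y's minimax is 4. These differ, so the equilibrium is in mixed strategies.
Let General X play route A with probability p. General Y is indifferent when 3p + 7(1−p) = 4p − 7(1−p), giving p = 14/15.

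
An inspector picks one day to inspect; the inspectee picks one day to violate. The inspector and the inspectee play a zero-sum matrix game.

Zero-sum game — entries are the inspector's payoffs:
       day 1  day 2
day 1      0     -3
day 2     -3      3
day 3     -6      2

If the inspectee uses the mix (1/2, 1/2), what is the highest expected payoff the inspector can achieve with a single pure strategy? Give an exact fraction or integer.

0

day 1: (0)·(1/2) + (-3)·(1/2) = -3/2.
day 2: (-3)·(1/2) + (3)·(1/2) = 0.
day 3: (-6)·(1/2) + (2)·(1/2) = -2.
The best pure response is day 2 with expected payoff 0.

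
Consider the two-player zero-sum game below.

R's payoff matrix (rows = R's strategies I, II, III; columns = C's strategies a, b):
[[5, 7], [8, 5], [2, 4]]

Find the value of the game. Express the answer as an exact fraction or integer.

31/5

Row III is strictly dominated by row I, so R never plays it.
The remaining 2×2 game on (I, II) × (a, b) has no saddle point. Let R play I with probability p; indifference gives 5p + 8(1−p) = 7p + 5(1−p), so p = 3/5.
Similarly C's optimal q on a is 2/5, and the value is 5·(2/5) + (7)·(3/5) = 31/5.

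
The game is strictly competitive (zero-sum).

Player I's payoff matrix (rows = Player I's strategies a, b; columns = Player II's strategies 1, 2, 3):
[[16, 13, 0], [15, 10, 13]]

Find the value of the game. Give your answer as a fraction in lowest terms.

169/16

Column 1 is strictly dominated by 2 for Player II (it gives Player I more in every row).
The remaining 2×2 game on (a, b) × (2, 3) has no saddle point. Let Player I play a with probability p; indifference gives 13p + 10(1−p) = 13(1−p), so p = 3/16.
Similarly Player II's optimal q on 2 is 13/16, and the value is 13·(13/16) + (0)·(3/16) = 169/16.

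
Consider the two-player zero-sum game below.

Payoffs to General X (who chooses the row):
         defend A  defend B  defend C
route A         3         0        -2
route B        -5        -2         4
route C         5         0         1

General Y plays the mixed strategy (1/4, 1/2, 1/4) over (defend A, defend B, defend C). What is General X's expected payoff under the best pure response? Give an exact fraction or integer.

route A: (3)·(1/4) + (0)·(1/2) + (-2)·(1/4) = 1/4.
route B: (-5)·(1/4) + (-2)·(1/2) + (4)·(1/4) = -5/4.
route C: (5)·(1/4) + (0)·(1/2) + (1)·(1/4) = 3/2.
The best pure response is route C with expected payoff 3/2.

3/2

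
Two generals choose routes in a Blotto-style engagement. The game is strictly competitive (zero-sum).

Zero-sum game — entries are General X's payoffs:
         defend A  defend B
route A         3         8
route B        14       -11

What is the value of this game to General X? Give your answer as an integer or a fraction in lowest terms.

29/6

Row minima are 3 and -11, so General X's maximin is 3; column maxima are 14 and 8, so General Y's minimax is 8. These differ, so the equilibrium is in mixed strategies.
Let General X play route A with probability p. General Y is indifferent when 3p + 14(1−p) = 8p − 11(1−p), giving p = 5/6.
Let General Y play defend A with probability q. General X is indifferent when 3q + 8(1−q) = 14q − 11(1−q), giving q = 19/30.
The value is 3·(19/30) + (8)·(11/30) = 29/6.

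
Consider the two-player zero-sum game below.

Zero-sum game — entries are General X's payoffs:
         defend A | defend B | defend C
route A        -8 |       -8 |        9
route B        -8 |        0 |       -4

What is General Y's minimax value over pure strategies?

-8

The worst case (largest entry) in each column is defend A: -8, defend B: 0, defend C: 9.
The best (smallest) of these is -8.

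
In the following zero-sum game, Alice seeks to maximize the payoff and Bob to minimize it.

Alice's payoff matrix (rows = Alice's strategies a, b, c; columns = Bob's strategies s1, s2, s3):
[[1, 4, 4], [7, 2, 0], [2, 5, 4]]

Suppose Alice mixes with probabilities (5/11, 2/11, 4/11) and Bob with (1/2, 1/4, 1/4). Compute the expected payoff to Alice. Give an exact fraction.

67/22

Against (1/2, 1/4, 1/4), each row's expected payoff is a: 5/2; b: 4; c: 13/4.
Taking the (5/11, 2/11, 4/11)-weighted average: (5/11)·(5/2) + (2/11)·(4) + (4/11)·(13/4) = 67/22.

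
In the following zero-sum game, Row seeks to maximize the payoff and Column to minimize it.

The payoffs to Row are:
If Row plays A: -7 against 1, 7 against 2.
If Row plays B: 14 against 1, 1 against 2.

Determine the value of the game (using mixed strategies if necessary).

Row minima are -7 and 1, so Row's maximin is 1; column maxima are 14 and 7, so Column's minimax is 7. These differ, so the equilibrium is in mixed strategies.
Let Row play A with probability p. Column is indifferent when −7p + 14(1−p) = 7p + (1−p), giving p = 13/27.
Let Column play 1 with probability q. Row is indifferent when −7q + 7(1−q) = 14q + (1−q), giving q = 2/9.
The value is -7·(2/9) + (7)·(7/9) = 35/9.

35/9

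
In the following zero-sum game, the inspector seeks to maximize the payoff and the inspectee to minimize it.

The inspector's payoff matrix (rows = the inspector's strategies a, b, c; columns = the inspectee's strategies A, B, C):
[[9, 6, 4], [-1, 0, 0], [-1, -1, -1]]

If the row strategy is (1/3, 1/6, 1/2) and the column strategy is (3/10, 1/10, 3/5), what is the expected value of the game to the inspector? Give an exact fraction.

27/20

Against (3/10, 1/10, 3/5), each row's expected payoff is a: 57/10; b: -3/10; c: -1.
Taking the (1/3, 1/6, 1/2)-weighted average: (1/3)·(57/10) + (1/6)·(-3/10) + (1/2)·(-1) = 27/20.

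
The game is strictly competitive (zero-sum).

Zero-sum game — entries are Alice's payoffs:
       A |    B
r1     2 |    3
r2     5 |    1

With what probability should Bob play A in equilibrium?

2/5

Row minima are 2 and 1, so Alice's maximin is 2; column maxima are 5 and 3, so Bob's minimax is 3. These differ, so the equilibrium is in mixed strategies.
Let Bob play A with probability q. Alice is indifferent when 2q + 3(1−q) = 5q + (1−q), giving q = 2/5.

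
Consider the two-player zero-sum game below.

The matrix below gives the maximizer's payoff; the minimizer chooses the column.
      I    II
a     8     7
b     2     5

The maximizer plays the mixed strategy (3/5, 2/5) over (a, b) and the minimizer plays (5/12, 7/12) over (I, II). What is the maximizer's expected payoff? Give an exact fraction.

119/20

Against (5/12, 7/12), each row's expected payoff is a: 89/12; b: 15/4.
Taking the (3/5, 2/5)-weighted average: (3/5)·(89/12) + (2/5)·(15/4) = 119/20.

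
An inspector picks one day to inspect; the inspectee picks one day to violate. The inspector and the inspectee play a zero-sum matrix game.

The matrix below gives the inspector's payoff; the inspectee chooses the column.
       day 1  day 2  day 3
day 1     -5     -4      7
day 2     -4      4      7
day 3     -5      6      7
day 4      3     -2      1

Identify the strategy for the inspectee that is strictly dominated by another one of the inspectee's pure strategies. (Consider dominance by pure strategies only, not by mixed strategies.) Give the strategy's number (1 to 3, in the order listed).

3

The inspectee prefers columns that give the inspector less. Compare day 3 with day 2: -4 < 7, 4 < 7, 6 < 7, -2 < 1.
So day 2 strictly dominates day 3 for the inspectee; day 3 is strictly dominated.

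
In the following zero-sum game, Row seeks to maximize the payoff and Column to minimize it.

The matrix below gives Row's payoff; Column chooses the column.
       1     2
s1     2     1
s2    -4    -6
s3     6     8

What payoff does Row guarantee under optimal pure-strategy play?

6

Row minima: 1, -6, 6 → Row's maximin is 6.
Column maxima: 6, 8 → Column's minimax is 6.
They coincide at (s3, 1), so the value is 6.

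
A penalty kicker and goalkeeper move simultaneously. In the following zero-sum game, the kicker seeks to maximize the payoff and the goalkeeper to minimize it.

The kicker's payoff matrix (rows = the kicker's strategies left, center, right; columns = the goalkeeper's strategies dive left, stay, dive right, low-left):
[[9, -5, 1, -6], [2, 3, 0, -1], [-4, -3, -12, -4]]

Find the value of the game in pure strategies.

-1

Row minima: -6, -1, -12 → the kicker's maximin is -1.
Column maxima: 9, 3, 1, -1 → the goalkeeper's minimax is -1.
They coincide at (center, low-left), so the value is -1.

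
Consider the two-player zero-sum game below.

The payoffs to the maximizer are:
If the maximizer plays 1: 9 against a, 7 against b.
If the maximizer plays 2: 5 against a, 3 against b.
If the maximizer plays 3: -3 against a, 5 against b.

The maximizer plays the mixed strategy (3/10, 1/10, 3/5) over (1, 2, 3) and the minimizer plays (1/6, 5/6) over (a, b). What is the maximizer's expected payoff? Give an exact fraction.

71/15

Against (1/6, 5/6), each row's expected payoff is 1: 22/3; 2: 10/3; 3: 11/3.
Taking the (3/10, 1/10, 3/5)-weighted average: (3/10)·(22/3) + (1/10)·(10/3) + (3/5)·(11/3) = 71/15.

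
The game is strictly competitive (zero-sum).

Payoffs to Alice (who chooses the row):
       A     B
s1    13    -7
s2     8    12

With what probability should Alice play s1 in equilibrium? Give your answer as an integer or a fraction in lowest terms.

Row minima are -7 and 8, so Alice's maximin is 8; column maxima are 13 and 12, so Bob's minimax is 12. These differ, so the equilibrium is in mixed strategies.
Let Alice play s1 with probability p. Bob is indifferent when 13p + 8(1−p) = −7p + 12(1−p), giving p = 1/6.

1/6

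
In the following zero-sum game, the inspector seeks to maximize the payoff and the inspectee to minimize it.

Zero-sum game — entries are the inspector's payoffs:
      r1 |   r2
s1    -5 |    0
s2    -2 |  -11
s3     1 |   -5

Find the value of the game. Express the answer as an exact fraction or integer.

Row s2 is strictly dominated by row s3, so the inspector never plays it.
The remaining 2×2 game on (s1, s3) × (r1, r2) has no saddle point. Let the inspector play s1 with probability p; indifference gives −5p + (1−p) = −5(1−p), so p = 6/11.
Similarly the inspectee's optimal q on r1 is 5/11, and the value is -5·(5/11) + (0)·(6/11) = -25/11.

-25/11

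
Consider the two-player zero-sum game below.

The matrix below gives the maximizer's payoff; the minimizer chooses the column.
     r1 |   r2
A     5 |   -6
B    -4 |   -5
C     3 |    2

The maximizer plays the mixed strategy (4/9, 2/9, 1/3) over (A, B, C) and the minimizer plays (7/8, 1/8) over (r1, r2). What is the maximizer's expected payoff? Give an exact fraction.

119/72

Against (7/8, 1/8), each row's expected payoff is A: 29/8; B: -33/8; C: 23/8.
Taking the (4/9, 2/9, 1/3)-weighted average: (4/9)·(29/8) + (2/9)·(-33/8) + (1/3)·(23/8) = 119/72.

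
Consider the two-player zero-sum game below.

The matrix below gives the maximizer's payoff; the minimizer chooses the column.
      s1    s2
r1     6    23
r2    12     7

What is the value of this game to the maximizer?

117/11

Row minima are 6 and 7, so the maximizer's maximin is 7; column maxima are 12 and 23, so the minimizer's minimax is 12. These differ, so the equilibrium is in mixed strategies.
Let the maximizer play r1 with probability p. The minimizer is indifferent when 6p + 12(1−p) = 23p + 7(1−p), giving p = 5/22.
Let the minimizer play s1 with probability q. The maximizer is indifferent when 6q + 23(1−q) = 12q + 7(1−q), giving q = 8/11.
The value is 6·(8/11) + (23)·(3/11) = 117/11.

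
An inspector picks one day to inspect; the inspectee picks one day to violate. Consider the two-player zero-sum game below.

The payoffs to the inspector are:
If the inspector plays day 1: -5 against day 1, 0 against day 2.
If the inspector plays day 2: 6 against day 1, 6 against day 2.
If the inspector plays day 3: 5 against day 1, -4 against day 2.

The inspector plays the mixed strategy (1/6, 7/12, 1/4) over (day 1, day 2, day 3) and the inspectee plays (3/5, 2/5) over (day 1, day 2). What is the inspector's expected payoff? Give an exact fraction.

67/20

Against (3/5, 2/5), each row's expected payoff is day 1: -3; day 2: 6; day 3: 7/5.
Taking the (1/6, 7/12, 1/4)-weighted average: (1/6)·(-3) + (7/12)·(6) + (1/4)·(7/5) = 67/20.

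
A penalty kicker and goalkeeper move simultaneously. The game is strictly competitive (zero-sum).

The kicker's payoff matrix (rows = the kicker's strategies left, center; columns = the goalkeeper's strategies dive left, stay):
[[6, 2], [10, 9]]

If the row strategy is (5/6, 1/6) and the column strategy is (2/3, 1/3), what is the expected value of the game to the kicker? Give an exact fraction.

11/2

Against (2/3, 1/3), each row's expected payoff is left: 14/3; center: 29/3.
Taking the (5/6, 1/6)-weighted average: (5/6)·(14/3) + (1/6)·(29/3) = 11/2.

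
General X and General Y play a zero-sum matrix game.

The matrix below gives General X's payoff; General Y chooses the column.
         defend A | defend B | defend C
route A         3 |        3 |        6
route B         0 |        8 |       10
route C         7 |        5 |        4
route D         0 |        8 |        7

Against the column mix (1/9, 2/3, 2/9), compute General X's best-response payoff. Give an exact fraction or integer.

68/9

route A: (3)·(1/9) + (3)·(2/3) + (6)·(2/9) = 11/3.
route B: (0)·(1/9) + (8)·(2/3) + (10)·(2/9) = 68/9.
route C: (7)·(1/9) + (5)·(2/3) + (4)·(2/9) = 5.
route D: (0)·(1/9) + (8)·(2/3) + (7)·(2/9) = 62/9.
The best pure response is route B with expected payoff 68/9.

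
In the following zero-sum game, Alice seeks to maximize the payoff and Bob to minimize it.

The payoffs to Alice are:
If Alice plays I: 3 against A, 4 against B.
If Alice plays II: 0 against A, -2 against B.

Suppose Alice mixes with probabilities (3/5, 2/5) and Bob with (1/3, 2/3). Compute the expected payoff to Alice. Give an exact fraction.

Against (1/3, 2/3), each row's expected payoff is I: 11/3; II: -4/3.
Taking the (3/5, 2/5)-weighted average: (3/5)·(11/3) + (2/5)·(-4/3) = 5/3.

5/3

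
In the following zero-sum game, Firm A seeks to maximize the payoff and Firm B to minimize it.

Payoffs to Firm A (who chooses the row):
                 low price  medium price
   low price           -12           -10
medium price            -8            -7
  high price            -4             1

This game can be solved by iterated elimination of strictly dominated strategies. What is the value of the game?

Column medium price is strictly dominated by low price for Firm B (-12<-10, -8<-7, -4<1); eliminate medium price.
Row low price is strictly dominated by row medium price (-8>-12); eliminate low price.
Row medium price is strictly dominated by row high price (-4>-8); eliminate medium price.
Only (high price, low price) remains, with payoff -4.

-4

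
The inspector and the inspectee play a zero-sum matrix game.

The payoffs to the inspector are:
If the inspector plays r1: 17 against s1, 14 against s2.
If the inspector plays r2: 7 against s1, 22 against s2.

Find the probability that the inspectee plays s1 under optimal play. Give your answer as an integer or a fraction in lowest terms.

Row minima are 14 and 7, so the inspector's maximin is 14; column maxima are 17 and 22, so the inspectee's minimax is 17. These differ, so the equilibrium is in mixed strategies.
Let the inspectee play s1 with probability q. The inspector is indifferent when 17q + 14(1−q) = 7q + 22(1−q), giving q = 4/9.

4/9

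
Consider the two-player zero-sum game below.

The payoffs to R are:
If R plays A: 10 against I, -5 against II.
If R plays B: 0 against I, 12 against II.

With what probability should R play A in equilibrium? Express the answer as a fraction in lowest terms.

4/9

Row minima are -5 and 0, so R's maximin is 0; column maxima are 10 and 12, so C's minimax is 10. These differ, so the equilibrium is in mixed strategies.
Let R play A with probability p. C is indifferent when 10p = −5p + 12(1−p), giving p = 4/9.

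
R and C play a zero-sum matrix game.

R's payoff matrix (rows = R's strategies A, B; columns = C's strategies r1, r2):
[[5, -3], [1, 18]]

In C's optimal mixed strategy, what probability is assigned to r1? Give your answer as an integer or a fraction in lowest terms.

Row minima are -3 and 1, so R's maximin is 1; column maxima are 5 and 18, so C's minimax is 5. These differ, so the equilibrium is in mixed strategies.
Let C play r1 with probability q. R is indifferent when 5q − 3(1−q) = q + 18(1−q), giving q = 21/25.

21/25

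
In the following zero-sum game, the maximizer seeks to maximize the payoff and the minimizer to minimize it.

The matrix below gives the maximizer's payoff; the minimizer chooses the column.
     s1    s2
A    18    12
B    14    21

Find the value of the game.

210/13

Row minima are 12 and 14, so the maximizer's maximin is 14; column maxima are 18 and 21, so the minimizer's minimax is 18. These differ, so the equilibrium is in mixed strategies.
Let the maximizer play A with probability p. The minimizer is indifferent when 18p + 14(1−p) = 12p + 21(1−p), giving p = 7/13.
Let the minimizer play s1 with probability q. The maximizer is indifferent when 18q + 12(1−q) = 14q + 21(1−q), giving q = 9/13.
The value is 18·(9/13) + (12)·(4/13) = 210/13.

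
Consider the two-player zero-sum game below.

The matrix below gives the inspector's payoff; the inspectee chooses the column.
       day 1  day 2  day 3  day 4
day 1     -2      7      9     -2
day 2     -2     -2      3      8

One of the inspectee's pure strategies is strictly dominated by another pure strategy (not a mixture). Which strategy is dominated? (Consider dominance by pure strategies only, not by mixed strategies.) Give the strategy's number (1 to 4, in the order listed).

The inspectee prefers columns that give the inspector less. Compare day 3 with day 1: -2 < 9, -2 < 3.
So day 1 strictly dominates day 3 for the inspectee; day 3 is strictly dominated.

3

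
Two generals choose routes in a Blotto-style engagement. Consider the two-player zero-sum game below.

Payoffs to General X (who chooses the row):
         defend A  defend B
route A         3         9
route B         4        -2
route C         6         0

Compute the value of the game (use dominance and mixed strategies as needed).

9/2

Row route B is strictly dominated by row route C, so General X never plays it.
The remaining 2×2 game on (route A, route C) × (defend A, defend B) has no saddle point. Let General X play route A with probability p; indifference gives 3p + 6(1−p) = 9p, so p = 1/2.
Similarly General Y's optimal q on defend A is 3/4, and the value is 3·(3/4) + (9)·(1/4) = 9/2.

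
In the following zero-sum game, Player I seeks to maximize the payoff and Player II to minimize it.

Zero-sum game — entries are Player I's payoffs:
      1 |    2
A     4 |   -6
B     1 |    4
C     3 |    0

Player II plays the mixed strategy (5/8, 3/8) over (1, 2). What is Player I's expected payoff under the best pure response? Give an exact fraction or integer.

A: (4)·(5/8) + (-6)·(3/8) = 1/4.
B: (1)·(5/8) + (4)·(3/8) = 17/8.
C: (3)·(5/8) + (0)·(3/8) = 15/8.
The best pure response is B with expected payoff 17/8.

17/8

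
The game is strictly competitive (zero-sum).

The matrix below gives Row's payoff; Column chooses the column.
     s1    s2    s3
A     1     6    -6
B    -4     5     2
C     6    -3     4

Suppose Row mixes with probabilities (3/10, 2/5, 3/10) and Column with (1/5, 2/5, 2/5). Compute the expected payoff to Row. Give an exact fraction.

67/50

Against (1/5, 2/5, 2/5), each row's expected payoff is A: 1/5; B: 2; C: 8/5.
Taking the (3/10, 2/5, 3/10)-weighted average: (3/10)·(1/5) + (2/5)·(2) + (3/10)·(8/5) = 67/50.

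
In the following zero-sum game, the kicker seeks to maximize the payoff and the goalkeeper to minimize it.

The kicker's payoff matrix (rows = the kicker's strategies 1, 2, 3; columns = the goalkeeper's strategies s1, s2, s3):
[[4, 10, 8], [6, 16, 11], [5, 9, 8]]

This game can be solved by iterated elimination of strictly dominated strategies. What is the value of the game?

6

Column s2 is strictly dominated by s1 for the goalkeeper (4<10, 6<16, 5<9); eliminate s2.
Column s3 is strictly dominated by s1 for the goalkeeper (4<8, 6<11, 5<8); eliminate s3.
Row 1 is strictly dominated by row 2 (6>4); eliminate 1.
Row 3 is strictly dominated by row 2 (6>5); eliminate 3.
Only (2, s1) remains, with payoff 6.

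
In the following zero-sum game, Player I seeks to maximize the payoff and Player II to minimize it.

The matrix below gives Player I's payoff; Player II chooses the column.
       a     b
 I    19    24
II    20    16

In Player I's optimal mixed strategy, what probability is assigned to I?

Row minima are 19 and 16, so Player I's maximin is 19; column maxima are 20 and 24, so Player II's minimax is 20. These differ, so the equilibrium is in mixed strategies.
Let Player I play I with probability p. Player II is indifferent when 19p + 20(1−p) = 24p + 16(1−p), giving p = 4/9.

4/9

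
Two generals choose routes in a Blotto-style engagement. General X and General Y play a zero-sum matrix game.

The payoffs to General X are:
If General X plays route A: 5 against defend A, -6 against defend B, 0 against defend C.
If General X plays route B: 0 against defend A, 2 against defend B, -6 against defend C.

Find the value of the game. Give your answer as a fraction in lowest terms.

-18/7

Column defend A is strictly dominated by defend C for General Y (it gives General X more in every row).
The remaining 2×2 game on (route A, route B) × (defend B, defend C) has no saddle point. Let General X play route A with probability p; indifference gives −6p + 2(1−p) = −6(1−p), so p = 4/7.
Similarly General Y's optimal q on defend B is 3/7, and the value is -6·(3/7) + (0)·(4/7) = -18/7.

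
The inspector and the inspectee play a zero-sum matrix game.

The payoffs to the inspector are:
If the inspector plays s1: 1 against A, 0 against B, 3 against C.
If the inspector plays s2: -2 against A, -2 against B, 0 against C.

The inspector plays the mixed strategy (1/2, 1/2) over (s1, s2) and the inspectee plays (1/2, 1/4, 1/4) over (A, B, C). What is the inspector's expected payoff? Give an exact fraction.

-1/8

Against (1/2, 1/4, 1/4), each row's expected payoff is s1: 5/4; s2: -3/2.
Taking the (1/2, 1/2)-weighted average: (1/2)·(5/4) + (1/2)·(-3/2) = -1/8.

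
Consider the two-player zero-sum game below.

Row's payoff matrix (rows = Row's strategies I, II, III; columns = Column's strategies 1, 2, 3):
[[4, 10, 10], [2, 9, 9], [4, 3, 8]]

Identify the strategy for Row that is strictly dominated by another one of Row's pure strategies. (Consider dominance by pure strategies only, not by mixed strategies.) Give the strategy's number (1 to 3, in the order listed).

Compare II with I: 4 > 2, 10 > 9, 10 > 9.
So I strictly dominates II for Row; II is strictly dominated.

2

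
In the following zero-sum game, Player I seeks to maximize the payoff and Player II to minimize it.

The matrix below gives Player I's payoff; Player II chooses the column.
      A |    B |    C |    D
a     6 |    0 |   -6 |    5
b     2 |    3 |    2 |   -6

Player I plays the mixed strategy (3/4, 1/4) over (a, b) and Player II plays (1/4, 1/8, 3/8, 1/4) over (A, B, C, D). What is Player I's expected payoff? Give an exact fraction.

13/32

Against (1/4, 1/8, 3/8, 1/4), each row's expected payoff is a: 1/2; b: 1/8.
Taking the (3/4, 1/4)-weighted average: (3/4)·(1/2) + (1/4)·(1/8) = 13/32.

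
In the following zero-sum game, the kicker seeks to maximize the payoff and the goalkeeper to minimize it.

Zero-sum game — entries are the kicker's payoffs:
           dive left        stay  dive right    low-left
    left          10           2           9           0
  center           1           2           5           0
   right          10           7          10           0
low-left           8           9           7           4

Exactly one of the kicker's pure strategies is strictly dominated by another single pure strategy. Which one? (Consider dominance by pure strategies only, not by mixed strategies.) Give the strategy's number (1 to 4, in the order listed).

Compare center with low-left: 8 > 1, 9 > 2, 7 > 5, 4 > 0.
So low-left strictly dominates center for the kicker; center is strictly dominated.

2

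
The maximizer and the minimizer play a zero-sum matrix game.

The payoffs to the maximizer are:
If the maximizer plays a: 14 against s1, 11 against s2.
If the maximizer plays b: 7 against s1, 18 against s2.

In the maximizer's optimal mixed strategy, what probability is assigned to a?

Row minima are 11 and 7, so the maximizer's maximin is 11; column maxima are 14 and 18, so the minimizer's minimax is 14. These differ, so the equilibrium is in mixed strategies.
Let the maximizer play a with probability p. The minimizer is indifferent when 14p + 7(1−p) = 11p + 18(1−p), giving p = 11/14.

11/14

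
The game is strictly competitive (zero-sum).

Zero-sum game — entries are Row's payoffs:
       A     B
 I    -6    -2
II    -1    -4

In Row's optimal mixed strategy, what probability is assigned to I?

Row minima are -6 and -4, so Row's maximin is -4; column maxima are -1 and -2, so Column's minimax is -2. These differ, so the equilibrium is in mixed strategies.
Let Row play I with probability p. Column is indifferent when −6p − (1−p) = −2p − 4(1−p), giving p = 3/7.

3/7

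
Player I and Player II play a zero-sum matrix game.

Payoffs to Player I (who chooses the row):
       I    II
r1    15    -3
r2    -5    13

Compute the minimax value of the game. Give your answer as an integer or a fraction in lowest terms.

Row minima are -3 and -5, so Player I's maximin is -3; column maxima are 15 and 13, so Player II's minimax is 13. These differ, so the equilibrium is in mixed strategies.
Let Player I play r1 with probability p. Player II is indifferent when 15p − 5(1−p) = −3p + 13(1−p), giving p = 1/2.
Let Player II play I with probability q. Player I is indifferent when 15q − 3(1−q) = −5q + 13(1−q), giving q = 4/9.
The value is 15·(4/9) + (-3)·(5/9) = 5.

5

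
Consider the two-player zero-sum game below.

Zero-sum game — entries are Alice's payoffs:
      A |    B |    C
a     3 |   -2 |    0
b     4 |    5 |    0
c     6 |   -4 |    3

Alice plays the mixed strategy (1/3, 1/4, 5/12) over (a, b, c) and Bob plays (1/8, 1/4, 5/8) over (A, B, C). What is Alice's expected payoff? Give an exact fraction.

Against (1/8, 1/4, 5/8), each row's expected payoff is a: -1/8; b: 7/4; c: 13/8.
Taking the (1/3, 1/4, 5/12)-weighted average: (1/3)·(-1/8) + (1/4)·(7/4) + (5/12)·(13/8) = 103/96.

103/96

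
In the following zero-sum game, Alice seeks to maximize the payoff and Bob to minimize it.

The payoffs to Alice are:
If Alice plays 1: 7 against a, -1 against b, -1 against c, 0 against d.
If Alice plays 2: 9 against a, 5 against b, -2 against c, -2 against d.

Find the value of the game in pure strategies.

Row minima: -1, -2 → Alice's maximin is -1.
Column maxima: 9, 5, -1, 0 → Bob's minimax is -1.
They coincide at (1, c), so the value is -1.

-1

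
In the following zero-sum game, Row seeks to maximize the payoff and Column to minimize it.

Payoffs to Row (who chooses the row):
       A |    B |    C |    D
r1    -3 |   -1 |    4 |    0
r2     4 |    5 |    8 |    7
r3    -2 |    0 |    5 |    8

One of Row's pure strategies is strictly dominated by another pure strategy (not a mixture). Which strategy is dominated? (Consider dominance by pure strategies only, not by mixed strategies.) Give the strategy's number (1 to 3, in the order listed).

Compare r1 with r2: 4 > -3, 5 > -1, 8 > 4, 7 > 0.
So r2 strictly dominates r1 for Row; r1 is strictly dominated.

1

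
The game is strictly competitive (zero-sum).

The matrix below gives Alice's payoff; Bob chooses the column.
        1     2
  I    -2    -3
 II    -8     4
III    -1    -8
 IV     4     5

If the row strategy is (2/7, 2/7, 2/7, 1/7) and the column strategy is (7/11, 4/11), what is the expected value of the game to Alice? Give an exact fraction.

-162/77

Against (7/11, 4/11), each row's expected payoff is I: -26/11; II: -40/11; III: -39/11; IV: 48/11.
Taking the (2/7, 2/7, 2/7, 1/7)-weighted average: (2/7)·(-26/11) + (2/7)·(-40/11) + (2/7)·(-39/11) + (1/7)·(48/11) = -162/77.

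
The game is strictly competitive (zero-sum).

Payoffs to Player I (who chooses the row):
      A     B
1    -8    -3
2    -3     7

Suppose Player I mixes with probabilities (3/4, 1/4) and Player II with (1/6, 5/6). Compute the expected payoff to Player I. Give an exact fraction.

Against (1/6, 5/6), each row's expected payoff is 1: -23/6; 2: 16/3.
Taking the (3/4, 1/4)-weighted average: (3/4)·(-23/6) + (1/4)·(16/3) = -37/24.

-37/24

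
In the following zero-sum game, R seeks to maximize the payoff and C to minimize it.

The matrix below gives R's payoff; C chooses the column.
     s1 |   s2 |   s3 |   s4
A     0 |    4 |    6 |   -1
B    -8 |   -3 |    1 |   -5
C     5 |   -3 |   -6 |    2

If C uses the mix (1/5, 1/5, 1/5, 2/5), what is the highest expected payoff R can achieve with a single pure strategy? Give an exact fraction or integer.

A: (0)·(1/5) + (4)·(1/5) + (6)·(1/5) + (-1)·(2/5) = 8/5.
B: (-8)·(1/5) + (-3)·(1/5) + (1)·(1/5) + (-5)·(2/5) = -4.
C: (5)·(1/5) + (-3)·(1/5) + (-6)·(1/5) + (2)·(2/5) = 0.
The best pure response is A with expected payoff 8/5.

8/5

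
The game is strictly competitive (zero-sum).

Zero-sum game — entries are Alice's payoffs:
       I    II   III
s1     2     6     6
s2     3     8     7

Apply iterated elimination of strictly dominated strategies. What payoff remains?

3

Row s1 is strictly dominated by row s2 (3>2, 8>6, 7>6); eliminate s1.
Column II is strictly dominated by I for Bob (3<8); eliminate II.
Column III is strictly dominated by I for Bob (3<7); eliminate III.
Only (s2, I) remains, with payoff 3.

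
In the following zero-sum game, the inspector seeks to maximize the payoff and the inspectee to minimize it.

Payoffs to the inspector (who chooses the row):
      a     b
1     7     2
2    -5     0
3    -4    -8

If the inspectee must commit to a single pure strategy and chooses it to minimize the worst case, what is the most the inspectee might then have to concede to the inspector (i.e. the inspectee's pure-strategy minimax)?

2

The worst case (largest entry) in each column is a: 7, b: 2.
The best (smallest) of these is 2.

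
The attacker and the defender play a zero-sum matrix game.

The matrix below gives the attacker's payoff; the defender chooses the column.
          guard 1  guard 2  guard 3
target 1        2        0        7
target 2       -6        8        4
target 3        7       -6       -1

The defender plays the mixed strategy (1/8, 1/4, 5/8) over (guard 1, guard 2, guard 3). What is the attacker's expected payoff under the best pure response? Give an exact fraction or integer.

target 1: (2)·(1/8) + (0)·(1/4) + (7)·(5/8) = 37/8.
target 2: (-6)·(1/8) + (8)·(1/4) + (4)·(5/8) = 15/4.
target 3: (7)·(1/8) + (-6)·(1/4) + (-1)·(5/8) = -5/4.
The best pure response is target 1 with expected payoff 37/8.

37/8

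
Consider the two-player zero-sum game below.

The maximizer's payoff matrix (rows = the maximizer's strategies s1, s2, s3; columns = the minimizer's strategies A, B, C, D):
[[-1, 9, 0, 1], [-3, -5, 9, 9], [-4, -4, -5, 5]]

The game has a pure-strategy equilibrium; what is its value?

-1

Row minima: -1, -5, -5 → the maximizer's maximin is -1.
Column maxima: -1, 9, 9, 9 → the minimizer's minimax is -1.
They coincide at (s1, A), so the value is -1.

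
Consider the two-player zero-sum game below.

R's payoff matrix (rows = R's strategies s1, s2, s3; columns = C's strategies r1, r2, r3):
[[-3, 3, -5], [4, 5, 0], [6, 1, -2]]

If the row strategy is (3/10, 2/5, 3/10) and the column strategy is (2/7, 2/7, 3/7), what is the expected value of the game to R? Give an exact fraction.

Against (2/7, 2/7, 3/7), each row's expected payoff is s1: -15/7; s2: 18/7; s3: 8/7.
Taking the (3/10, 2/5, 3/10)-weighted average: (3/10)·(-15/7) + (2/5)·(18/7) + (3/10)·(8/7) = 51/70.

51/70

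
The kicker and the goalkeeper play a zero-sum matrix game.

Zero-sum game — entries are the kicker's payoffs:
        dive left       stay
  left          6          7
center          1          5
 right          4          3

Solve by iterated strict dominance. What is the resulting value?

6

Row right is strictly dominated by row left (6>4, 7>3); eliminate right.
Column stay is strictly dominated by dive left for the goalkeeper (6<7, 1<5); eliminate stay.
Row center is strictly dominated by row left (6>1); eliminate center.
Only (left, dive left) remains, with payoff 6.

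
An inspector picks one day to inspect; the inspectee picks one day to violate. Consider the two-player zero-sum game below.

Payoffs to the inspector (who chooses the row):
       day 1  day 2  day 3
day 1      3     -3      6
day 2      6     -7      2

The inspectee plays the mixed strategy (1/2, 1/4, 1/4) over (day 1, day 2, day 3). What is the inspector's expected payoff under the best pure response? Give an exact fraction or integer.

day 1: (3)·(1/2) + (-3)·(1/4) + (6)·(1/4) = 9/4.
day 2: (6)·(1/2) + (-7)·(1/4) + (2)·(1/4) = 7/4.
The best pure response is day 1 with expected payoff 9/4.

9/4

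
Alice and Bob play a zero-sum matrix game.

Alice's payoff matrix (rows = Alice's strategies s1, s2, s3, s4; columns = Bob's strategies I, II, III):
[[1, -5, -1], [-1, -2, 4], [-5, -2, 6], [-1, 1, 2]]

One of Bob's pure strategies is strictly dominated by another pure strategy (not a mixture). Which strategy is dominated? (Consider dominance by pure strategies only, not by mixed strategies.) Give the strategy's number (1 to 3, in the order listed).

Bob prefers columns that give Alice less. Compare III with II: -5 < -1, -2 < 4, -2 < 6, 1 < 2.
So II strictly dominates III for Bob; III is strictly dominated.

3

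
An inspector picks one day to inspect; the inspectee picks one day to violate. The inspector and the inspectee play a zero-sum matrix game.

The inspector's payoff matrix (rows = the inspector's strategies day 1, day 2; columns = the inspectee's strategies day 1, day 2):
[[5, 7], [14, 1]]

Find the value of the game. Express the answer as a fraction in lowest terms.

31/5

Row minima are 5 and 1, so the inspector's maximin is 5; column maxima are 14 and 7, so the inspectee's minimax is 7. These differ, so the equilibrium is in mixed strategies.
Let the inspector play day 1 with probability p. The inspectee is indifferent when 5p + 14(1−p) = 7p + (1−p), giving p = 13/15.
Let the inspectee play day 1 with probability q. The inspector is indifferent when 5q + 7(1−q) = 14q + (1−q), giving q = 2/5.
The value is 5·(2/5) + (7)·(3/5) = 31/5.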